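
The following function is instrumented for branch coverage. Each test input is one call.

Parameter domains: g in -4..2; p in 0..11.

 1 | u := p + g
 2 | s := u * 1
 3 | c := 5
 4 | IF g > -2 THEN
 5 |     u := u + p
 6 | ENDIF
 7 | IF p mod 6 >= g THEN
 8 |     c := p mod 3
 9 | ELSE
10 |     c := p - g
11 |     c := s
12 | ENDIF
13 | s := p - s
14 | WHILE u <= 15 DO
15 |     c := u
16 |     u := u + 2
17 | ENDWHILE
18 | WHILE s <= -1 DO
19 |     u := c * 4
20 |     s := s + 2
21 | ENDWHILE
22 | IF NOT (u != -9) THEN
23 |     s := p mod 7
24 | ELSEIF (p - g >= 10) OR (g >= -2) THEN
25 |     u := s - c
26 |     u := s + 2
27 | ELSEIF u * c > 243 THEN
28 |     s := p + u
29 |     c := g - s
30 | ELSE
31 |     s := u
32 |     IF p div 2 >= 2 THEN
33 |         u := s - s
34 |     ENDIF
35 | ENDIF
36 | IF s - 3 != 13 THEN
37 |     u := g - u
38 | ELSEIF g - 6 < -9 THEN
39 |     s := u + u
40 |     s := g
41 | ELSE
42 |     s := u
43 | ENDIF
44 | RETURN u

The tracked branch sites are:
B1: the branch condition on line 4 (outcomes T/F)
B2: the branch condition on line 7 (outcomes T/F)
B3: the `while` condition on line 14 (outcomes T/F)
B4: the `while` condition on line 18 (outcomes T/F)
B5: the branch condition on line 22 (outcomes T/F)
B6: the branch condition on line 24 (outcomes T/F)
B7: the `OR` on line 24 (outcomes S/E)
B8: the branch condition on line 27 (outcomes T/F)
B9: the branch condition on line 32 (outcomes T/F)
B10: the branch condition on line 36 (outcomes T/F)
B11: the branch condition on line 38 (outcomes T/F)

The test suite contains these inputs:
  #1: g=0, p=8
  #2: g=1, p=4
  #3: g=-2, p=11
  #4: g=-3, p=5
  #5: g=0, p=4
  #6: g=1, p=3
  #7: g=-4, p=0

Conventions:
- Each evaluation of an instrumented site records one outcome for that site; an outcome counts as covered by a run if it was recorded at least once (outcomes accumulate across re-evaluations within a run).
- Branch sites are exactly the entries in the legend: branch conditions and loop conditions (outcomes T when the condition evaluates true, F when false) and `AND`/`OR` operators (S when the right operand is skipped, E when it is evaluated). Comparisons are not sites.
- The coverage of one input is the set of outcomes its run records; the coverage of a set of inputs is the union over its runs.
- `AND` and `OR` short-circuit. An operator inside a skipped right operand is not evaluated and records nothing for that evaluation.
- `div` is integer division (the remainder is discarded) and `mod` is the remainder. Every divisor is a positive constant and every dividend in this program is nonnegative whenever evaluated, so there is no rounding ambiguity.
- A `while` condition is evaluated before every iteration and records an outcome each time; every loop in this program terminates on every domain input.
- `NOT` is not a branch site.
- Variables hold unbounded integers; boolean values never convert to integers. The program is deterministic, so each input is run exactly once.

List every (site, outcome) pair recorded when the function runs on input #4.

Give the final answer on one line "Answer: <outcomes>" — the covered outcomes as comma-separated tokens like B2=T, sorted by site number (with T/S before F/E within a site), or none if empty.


Running input #4 (g=-3, p=5), event by event:
  B1->F, B2->T, B3->T, B3->T, B3->T, B3->T, B3->T, B3->T, B3->T, B3->F
  B4->F, B5->F, B7->E, B6->F, B8->F, B9->T, B10->F, B11->F
collecting distinct outcomes: B1=F, B2=T, B3=T, B3=F, B4=F, B5=F, B6=F, B7=E, B8=F, B9=T, B10=F, B11=F
Answer: B1=F, B2=T, B3=T, B3=F, B4=F, B5=F, B6=F, B7=E, B8=F, B9=T, B10=F, B11=F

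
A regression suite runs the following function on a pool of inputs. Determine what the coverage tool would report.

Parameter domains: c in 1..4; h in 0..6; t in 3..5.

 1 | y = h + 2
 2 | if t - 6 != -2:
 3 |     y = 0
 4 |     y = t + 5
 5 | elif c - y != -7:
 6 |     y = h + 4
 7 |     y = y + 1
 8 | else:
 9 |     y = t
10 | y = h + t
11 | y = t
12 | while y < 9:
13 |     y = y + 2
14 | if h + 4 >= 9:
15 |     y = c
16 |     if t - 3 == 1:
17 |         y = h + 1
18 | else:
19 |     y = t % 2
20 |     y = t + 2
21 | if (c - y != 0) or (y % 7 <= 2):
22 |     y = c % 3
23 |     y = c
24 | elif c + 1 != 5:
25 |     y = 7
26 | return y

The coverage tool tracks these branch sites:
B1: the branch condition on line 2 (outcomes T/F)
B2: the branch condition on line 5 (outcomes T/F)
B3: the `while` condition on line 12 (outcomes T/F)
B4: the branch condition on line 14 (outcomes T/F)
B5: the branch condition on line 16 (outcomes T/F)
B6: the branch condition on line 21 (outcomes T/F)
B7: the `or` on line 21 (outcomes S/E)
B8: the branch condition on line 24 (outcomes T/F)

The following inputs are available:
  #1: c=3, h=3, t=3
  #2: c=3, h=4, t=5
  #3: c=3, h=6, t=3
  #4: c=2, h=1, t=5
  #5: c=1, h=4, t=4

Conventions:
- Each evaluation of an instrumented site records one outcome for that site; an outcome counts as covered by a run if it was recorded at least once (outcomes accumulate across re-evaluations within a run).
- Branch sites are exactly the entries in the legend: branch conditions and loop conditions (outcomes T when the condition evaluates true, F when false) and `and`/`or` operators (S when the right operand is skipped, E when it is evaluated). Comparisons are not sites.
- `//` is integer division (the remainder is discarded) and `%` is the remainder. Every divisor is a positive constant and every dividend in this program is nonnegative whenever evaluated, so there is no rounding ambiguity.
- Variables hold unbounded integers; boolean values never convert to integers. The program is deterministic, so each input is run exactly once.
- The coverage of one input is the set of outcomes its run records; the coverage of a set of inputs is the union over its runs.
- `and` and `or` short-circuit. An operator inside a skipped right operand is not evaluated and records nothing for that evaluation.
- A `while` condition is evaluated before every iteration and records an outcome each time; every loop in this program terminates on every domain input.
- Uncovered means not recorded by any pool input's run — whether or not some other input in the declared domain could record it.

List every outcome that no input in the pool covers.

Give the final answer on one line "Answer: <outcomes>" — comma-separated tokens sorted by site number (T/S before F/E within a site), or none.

input #1 (c=3, h=3, t=3): covers B1=T, B3=T, B3=F, B4=F, B6=T, B7=S
input #2 (c=3, h=4, t=5): covers B1=T, B3=T, B3=F, B4=F, B6=T, B7=S
input #3 (c=3, h=6, t=3): covers B1=T, B3=T, B3=F, B4=T, B5=F, B6=F, B7=E, B8=T
input #4 (c=2, h=1, t=5): covers B1=T, B3=T, B3=F, B4=F, B6=T, B7=S
input #5 (c=1, h=4, t=4): covers B1=F, B2=T, B3=T, B3=F, B4=F, B6=T, B7=S
union over the pool: B1=T, B1=F, B2=T, B3=T, B3=F, B4=T, B4=F, B5=F, B6=T, B6=F, B7=S, B7=E, B8=T
uncovered (3 of 16): B2=F, B5=T, B8=F

Answer: B2=F, B5=T, B8=F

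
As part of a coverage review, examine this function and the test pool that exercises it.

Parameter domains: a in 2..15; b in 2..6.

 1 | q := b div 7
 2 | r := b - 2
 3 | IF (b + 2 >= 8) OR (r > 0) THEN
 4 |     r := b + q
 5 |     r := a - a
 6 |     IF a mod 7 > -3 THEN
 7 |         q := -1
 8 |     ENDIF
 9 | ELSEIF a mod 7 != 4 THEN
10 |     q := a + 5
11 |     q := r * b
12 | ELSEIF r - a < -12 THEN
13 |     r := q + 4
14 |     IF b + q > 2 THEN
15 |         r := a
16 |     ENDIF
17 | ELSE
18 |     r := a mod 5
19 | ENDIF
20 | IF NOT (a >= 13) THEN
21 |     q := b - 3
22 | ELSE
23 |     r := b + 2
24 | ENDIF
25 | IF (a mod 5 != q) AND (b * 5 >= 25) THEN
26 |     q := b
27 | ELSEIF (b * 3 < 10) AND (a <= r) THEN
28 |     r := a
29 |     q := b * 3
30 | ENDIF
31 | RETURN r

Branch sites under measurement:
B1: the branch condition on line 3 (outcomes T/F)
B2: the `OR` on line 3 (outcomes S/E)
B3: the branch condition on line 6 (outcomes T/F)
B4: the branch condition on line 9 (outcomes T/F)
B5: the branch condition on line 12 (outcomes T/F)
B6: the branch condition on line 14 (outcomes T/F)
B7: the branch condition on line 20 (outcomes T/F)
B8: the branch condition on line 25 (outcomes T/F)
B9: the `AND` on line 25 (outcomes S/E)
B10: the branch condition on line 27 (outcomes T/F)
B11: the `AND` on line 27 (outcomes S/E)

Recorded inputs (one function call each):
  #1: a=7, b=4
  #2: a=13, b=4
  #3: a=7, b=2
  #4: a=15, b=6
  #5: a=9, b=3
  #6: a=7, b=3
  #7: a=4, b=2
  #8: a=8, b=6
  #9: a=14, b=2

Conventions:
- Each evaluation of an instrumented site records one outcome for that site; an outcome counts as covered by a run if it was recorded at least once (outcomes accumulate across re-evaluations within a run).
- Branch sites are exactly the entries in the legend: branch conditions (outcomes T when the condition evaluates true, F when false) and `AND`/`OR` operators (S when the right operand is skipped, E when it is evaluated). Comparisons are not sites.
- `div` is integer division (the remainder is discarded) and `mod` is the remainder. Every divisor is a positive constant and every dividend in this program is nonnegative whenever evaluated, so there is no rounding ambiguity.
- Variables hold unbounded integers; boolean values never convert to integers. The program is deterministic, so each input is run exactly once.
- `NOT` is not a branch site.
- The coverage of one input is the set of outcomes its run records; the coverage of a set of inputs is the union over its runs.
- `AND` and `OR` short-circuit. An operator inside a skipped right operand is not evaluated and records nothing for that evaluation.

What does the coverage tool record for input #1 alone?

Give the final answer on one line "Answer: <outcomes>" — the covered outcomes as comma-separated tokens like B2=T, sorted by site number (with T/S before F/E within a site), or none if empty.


Event log for input #1 (a=7, b=4):
  B2->E, B1->T, B3->T, B7->T, B9->E, B8->F, B11->S, B10->F
distinct outcomes covered: B1=T, B2=E, B3=T, B7=T, B8=F, B9=E, B10=F, B11=S
Answer: B1=T, B2=E, B3=T, B7=T, B8=F, B9=E, B10=F, B11=S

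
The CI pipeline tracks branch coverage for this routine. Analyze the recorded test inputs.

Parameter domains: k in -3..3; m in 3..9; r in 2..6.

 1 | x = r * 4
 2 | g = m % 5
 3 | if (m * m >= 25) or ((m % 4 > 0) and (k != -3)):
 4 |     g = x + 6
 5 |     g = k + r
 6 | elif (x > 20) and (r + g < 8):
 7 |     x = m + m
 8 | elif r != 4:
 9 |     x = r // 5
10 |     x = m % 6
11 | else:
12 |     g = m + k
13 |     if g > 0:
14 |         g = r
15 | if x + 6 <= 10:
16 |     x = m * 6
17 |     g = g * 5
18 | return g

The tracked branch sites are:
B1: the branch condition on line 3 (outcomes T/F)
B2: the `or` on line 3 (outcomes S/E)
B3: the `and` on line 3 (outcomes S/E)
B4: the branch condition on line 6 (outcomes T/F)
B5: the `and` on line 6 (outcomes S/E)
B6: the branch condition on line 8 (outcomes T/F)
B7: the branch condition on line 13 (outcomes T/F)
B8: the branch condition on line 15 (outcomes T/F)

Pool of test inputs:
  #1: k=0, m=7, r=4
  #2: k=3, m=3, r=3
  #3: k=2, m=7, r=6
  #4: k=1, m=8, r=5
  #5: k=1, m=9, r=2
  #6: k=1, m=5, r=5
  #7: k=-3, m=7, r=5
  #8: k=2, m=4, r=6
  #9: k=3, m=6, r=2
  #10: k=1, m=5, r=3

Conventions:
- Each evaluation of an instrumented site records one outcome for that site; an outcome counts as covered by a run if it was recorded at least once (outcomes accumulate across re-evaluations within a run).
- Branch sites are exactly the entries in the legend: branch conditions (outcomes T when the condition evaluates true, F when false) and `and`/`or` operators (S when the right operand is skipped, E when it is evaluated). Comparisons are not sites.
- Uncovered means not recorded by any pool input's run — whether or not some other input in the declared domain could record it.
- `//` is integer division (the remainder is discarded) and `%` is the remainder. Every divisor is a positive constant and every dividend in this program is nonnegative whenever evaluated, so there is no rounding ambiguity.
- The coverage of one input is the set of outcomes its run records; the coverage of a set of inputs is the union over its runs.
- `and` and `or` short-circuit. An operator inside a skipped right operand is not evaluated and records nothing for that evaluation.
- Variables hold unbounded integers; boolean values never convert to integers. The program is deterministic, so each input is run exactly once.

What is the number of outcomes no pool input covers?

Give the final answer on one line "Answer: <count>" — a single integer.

run #1 (k=0, m=7, r=4) records B1=T, B2=S, B8=F
run #2 (k=3, m=3, r=3) records B1=T, B2=E, B3=E, B8=F
run #3 (k=2, m=7, r=6) records B1=T, B2=S, B8=F
run #4 (k=1, m=8, r=5) records B1=T, B2=S, B8=F
run #5 (k=1, m=9, r=2) records B1=T, B2=S, B8=F
run #6 (k=1, m=5, r=5) records B1=T, B2=S, B8=F
run #7 (k=-3, m=7, r=5) records B1=T, B2=S, B8=F
run #8 (k=2, m=4, r=6) records B1=F, B2=E, B3=S, B4=F, B5=E, B6=T, B8=T
run #9 (k=3, m=6, r=2) records B1=T, B2=S, B8=F
run #10 (k=1, m=5, r=3) records B1=T, B2=S, B8=F
union over the pool: B1=T, B1=F, B2=S, B2=E, B3=S, B3=E, B4=F, B5=E, B6=T, B8=T, B8=F
uncovered (5 of 16): B4=T, B5=S, B6=F, B7=T, B7=F

Answer: 5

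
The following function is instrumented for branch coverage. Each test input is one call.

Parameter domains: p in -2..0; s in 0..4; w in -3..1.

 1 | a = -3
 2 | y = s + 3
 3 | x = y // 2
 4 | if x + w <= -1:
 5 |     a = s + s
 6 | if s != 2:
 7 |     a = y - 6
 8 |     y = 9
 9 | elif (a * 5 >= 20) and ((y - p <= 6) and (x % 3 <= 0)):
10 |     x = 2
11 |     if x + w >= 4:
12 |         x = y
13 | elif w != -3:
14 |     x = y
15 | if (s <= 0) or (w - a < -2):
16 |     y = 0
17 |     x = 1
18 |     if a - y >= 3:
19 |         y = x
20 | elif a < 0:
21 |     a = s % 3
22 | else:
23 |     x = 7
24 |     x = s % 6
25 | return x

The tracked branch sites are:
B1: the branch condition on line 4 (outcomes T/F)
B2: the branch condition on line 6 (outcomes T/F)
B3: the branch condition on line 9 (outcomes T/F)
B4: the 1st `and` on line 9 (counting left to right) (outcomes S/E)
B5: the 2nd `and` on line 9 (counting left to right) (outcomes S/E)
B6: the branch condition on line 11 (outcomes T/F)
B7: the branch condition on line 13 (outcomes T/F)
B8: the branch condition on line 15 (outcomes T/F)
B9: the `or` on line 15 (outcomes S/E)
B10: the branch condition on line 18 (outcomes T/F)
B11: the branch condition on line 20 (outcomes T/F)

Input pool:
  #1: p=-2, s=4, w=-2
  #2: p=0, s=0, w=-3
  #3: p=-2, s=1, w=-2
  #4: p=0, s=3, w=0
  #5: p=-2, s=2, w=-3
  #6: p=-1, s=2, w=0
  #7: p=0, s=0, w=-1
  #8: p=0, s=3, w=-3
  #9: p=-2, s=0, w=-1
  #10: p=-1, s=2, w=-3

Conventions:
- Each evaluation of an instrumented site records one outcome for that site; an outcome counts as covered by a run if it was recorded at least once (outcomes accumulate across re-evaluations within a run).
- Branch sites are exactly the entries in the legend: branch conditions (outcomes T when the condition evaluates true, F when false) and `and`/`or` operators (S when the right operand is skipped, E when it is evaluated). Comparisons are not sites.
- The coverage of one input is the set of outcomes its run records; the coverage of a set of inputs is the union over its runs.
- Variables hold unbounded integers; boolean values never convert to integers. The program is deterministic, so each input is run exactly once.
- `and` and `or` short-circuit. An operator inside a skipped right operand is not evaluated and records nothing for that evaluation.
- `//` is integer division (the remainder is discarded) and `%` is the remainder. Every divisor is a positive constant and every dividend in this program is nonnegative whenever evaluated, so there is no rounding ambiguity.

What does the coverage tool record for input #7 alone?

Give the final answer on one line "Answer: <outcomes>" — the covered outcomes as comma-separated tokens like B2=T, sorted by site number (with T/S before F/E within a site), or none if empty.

Simulating input #7 (p=0, s=0, w=-1) step by step:
  B1->F, B2->T, B9->S, B8->T, B10->F
deduplicating events, the covered set is: B1=F, B2=T, B8=T, B9=S, B10=F

Answer: B1=F, B2=T, B8=T, B9=S, B10=F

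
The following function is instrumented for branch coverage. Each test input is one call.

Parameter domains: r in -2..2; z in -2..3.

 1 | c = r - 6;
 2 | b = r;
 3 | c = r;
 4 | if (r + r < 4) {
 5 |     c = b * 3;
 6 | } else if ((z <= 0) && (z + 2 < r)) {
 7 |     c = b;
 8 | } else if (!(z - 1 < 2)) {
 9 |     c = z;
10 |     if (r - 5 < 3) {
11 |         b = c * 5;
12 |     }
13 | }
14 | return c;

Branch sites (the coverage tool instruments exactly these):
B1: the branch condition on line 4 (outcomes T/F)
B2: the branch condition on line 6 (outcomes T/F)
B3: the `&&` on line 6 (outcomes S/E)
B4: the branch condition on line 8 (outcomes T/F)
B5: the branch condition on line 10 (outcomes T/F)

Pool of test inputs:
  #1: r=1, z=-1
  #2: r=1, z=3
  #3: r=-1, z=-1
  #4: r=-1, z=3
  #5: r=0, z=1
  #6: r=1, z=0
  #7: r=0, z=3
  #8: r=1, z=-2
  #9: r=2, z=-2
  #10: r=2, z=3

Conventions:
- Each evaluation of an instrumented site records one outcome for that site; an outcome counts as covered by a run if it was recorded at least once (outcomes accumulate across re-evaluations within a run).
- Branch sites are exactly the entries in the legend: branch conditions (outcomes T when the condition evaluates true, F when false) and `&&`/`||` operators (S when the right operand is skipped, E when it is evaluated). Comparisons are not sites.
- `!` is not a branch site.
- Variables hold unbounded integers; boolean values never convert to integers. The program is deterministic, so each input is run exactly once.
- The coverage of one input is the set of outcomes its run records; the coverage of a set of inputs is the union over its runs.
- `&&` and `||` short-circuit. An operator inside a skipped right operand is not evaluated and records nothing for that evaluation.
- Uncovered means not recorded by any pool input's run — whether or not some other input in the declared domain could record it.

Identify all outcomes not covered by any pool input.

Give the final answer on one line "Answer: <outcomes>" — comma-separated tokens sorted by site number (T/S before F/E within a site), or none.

#1 (r=1, z=-1) -> B1->T; covered: B1=T
#2 (r=1, z=3) -> B1->T; covered: B1=T
#3 (r=-1, z=-1) -> B1->T; covered: B1=T
#4 (r=-1, z=3) -> B1->T; covered: B1=T
#5 (r=0, z=1) -> B1->T; covered: B1=T
#6 (r=1, z=0) -> B1->T; covered: B1=T
#7 (r=0, z=3) -> B1->T; covered: B1=T
#8 (r=1, z=-2) -> B1->T; covered: B1=T
#9 (r=2, z=-2) -> B1->F, B3->E, B2->T; covered: B1=F, B2=T, B3=E
#10 (r=2, z=3) -> B1->F, B3->S, B2->F, B4->T, B5->T; covered: B1=F, B2=F, B3=S, B4=T, B5=T
union over the pool: B1=T, B1=F, B2=T, B2=F, B3=S, B3=E, B4=T, B5=T
uncovered (2 of 10): B4=F, B5=F

Answer: B4=F, B5=F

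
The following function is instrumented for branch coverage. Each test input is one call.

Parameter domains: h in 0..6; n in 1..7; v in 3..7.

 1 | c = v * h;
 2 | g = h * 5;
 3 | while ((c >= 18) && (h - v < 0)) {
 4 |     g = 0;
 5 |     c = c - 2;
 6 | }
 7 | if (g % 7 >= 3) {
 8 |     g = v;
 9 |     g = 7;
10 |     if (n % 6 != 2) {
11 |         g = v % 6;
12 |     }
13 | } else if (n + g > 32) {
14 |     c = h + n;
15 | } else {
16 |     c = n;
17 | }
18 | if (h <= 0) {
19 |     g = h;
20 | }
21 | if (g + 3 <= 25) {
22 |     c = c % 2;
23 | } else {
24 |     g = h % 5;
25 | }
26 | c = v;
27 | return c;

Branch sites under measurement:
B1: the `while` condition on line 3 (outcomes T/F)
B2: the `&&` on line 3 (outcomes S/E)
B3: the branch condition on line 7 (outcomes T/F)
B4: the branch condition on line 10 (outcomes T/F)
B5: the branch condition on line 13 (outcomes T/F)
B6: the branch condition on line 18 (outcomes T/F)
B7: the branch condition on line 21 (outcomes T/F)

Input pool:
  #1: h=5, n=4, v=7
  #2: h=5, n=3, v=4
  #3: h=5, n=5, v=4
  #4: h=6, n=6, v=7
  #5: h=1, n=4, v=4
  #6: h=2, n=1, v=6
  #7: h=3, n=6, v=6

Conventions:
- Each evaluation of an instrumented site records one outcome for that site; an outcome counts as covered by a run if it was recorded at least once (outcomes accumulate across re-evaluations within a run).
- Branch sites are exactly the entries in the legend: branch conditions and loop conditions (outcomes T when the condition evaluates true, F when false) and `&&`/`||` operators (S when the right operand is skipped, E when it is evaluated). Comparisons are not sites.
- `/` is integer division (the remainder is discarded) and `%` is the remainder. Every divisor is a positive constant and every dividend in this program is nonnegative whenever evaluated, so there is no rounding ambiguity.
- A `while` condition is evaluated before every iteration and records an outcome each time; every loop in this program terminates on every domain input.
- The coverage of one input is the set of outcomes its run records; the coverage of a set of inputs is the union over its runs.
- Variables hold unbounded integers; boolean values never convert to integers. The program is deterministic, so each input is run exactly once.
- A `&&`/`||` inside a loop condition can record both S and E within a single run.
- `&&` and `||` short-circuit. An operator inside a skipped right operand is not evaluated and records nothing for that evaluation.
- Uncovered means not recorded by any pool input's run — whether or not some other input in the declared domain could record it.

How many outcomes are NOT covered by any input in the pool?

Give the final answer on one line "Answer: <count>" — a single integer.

test 1 (h=5, n=4, v=7) hits B1=T, B1=F, B2=S, B2=E, B3=F, B5=F, B6=F, B7=T
test 2 (h=5, n=3, v=4) hits B1=F, B2=E, B3=T, B4=T, B6=F, B7=T
test 3 (h=5, n=5, v=4) hits B1=F, B2=E, B3=T, B4=T, B6=F, B7=T
test 4 (h=6, n=6, v=7) hits B1=T, B1=F, B2=S, B2=E, B3=F, B5=F, B6=F, B7=T
test 5 (h=1, n=4, v=4) hits B1=F, B2=S, B3=T, B4=T, B6=F, B7=T
test 6 (h=2, n=1, v=6) hits B1=F, B2=S, B3=T, B4=T, B6=F, B7=T
test 7 (h=3, n=6, v=6) hits B1=T, B1=F, B2=S, B2=E, B3=F, B5=F, B6=F, B7=T
union over the pool: B1=T, B1=F, B2=S, B2=E, B3=T, B3=F, B4=T, B5=F, B6=F, B7=T
uncovered (4 of 14): B4=F, B5=T, B6=T, B7=F

Answer: 4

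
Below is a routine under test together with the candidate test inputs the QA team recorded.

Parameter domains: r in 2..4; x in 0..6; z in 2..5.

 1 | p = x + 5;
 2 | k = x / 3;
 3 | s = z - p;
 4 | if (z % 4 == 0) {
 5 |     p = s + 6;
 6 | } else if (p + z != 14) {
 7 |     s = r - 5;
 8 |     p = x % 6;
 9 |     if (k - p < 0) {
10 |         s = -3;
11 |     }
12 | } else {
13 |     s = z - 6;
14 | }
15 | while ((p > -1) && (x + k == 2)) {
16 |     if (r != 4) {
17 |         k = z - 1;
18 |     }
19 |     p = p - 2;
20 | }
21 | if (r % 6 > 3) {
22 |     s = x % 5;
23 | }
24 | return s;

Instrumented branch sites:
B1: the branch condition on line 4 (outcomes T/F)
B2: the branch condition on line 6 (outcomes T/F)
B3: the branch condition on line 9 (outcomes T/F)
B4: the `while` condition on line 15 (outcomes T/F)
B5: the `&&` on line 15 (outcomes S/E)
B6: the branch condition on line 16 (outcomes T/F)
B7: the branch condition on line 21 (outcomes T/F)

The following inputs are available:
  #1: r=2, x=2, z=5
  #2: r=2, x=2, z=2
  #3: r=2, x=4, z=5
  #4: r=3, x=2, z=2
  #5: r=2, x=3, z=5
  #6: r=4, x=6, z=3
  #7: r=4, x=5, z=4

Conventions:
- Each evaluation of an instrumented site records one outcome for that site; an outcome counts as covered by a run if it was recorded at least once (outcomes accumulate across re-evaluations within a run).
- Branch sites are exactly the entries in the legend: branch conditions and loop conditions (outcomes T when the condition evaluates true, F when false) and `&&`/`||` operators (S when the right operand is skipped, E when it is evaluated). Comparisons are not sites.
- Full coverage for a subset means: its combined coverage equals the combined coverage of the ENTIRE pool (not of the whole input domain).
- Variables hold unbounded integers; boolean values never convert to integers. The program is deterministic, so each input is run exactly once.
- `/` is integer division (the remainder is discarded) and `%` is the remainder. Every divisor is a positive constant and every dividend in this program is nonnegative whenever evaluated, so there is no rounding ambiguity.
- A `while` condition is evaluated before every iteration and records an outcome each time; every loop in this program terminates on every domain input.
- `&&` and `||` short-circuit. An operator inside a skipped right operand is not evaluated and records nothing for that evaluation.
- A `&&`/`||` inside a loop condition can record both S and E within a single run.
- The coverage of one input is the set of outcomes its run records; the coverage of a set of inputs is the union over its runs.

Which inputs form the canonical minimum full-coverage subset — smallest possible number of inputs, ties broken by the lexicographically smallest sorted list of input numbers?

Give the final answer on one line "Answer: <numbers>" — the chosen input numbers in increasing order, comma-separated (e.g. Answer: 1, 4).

input #1 (r=2, x=2, z=5): covers B1=F, B2=T, B3=T, B4=T, B4=F, B5=E, B6=T, B7=F
input #2 (r=2, x=2, z=2): covers B1=F, B2=T, B3=T, B4=T, B4=F, B5=E, B6=T, B7=F
input #3 (r=2, x=4, z=5): covers B1=F, B2=F, B4=F, B5=E, B7=F
input #4 (r=3, x=2, z=2): covers B1=F, B2=T, B3=T, B4=T, B4=F, B5=E, B6=T, B7=F
input #5 (r=2, x=3, z=5): covers B1=F, B2=T, B3=T, B4=F, B5=E, B7=F
input #6 (r=4, x=6, z=3): covers B1=F, B2=F, B4=F, B5=E, B7=T
input #7 (r=4, x=5, z=4): covers B1=T, B4=F, B5=E, B7=T
pool-wide coverage (11 outcomes): B1=T, B1=F, B2=T, B2=F, B3=T, B4=T, B4=F, B5=E, B6=T, B7=T, B7=F
no size-1 subset reaches all 11 outcomes (best union: 8/11)
no size-2 subset reaches all 11 outcomes (best union: 10/11)
the canonical winner is {1, 3, 7}: size 3, full 11-outcome coverage, earliest index list among size-3 covers

Answer: 1, 3, 7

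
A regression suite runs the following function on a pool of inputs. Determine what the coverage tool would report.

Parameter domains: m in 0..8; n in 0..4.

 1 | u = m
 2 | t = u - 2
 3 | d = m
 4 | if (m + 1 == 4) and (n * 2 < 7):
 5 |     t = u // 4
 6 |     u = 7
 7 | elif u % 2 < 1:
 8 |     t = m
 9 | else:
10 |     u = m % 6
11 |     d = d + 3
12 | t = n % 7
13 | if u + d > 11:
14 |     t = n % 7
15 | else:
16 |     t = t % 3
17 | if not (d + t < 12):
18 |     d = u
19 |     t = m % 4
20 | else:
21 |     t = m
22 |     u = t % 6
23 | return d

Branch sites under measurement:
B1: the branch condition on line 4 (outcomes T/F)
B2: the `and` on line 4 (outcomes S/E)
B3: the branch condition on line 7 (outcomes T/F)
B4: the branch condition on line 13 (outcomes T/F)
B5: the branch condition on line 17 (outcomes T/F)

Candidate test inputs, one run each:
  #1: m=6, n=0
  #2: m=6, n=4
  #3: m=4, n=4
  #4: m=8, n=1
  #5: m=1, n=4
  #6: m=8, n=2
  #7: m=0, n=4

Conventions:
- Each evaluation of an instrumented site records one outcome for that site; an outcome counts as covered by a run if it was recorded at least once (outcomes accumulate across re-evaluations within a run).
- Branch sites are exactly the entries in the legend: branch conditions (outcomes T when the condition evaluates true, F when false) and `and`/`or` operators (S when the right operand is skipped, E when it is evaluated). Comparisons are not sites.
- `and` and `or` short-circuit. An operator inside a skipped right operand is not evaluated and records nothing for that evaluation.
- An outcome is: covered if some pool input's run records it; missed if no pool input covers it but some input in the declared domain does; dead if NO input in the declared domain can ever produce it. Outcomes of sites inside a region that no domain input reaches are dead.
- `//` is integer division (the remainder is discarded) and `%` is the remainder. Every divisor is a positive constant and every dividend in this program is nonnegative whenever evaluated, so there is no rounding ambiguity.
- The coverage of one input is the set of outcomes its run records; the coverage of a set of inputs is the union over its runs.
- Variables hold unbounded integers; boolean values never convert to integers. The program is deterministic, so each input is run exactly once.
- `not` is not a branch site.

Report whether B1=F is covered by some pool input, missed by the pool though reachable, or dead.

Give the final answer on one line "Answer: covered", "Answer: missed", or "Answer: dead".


B1=F is recorded by pool input(s) 1, 2, 3, 4, 5, 6, 7 -> covered
Answer: covered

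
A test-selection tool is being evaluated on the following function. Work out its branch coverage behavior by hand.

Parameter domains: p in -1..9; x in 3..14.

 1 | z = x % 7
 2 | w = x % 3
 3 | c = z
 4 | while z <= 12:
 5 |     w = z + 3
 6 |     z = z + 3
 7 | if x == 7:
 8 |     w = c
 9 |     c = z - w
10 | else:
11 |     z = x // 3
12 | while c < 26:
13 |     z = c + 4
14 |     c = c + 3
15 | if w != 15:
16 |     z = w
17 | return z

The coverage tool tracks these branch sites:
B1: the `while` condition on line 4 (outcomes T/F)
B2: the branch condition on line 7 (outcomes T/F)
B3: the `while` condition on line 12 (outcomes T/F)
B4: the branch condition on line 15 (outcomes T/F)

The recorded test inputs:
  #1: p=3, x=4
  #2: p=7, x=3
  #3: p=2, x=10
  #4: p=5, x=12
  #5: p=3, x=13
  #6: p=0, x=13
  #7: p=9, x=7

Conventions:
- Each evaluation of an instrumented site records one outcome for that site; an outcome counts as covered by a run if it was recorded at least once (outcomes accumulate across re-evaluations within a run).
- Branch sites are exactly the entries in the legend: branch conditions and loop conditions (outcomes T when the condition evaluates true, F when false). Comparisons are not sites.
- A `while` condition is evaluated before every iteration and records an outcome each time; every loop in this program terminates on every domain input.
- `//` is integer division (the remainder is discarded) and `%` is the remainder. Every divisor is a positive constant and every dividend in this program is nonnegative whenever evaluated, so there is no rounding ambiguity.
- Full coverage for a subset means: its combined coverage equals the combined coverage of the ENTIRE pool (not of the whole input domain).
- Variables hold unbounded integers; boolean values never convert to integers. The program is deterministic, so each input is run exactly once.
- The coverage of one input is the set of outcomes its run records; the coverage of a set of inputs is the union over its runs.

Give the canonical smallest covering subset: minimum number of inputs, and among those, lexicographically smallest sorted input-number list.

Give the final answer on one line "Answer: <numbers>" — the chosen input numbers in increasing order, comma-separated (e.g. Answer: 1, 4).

test 1 (p=3, x=4) hits B1=T, B1=F, B2=F, B3=T, B3=F, B4=T
test 2 (p=7, x=3) hits B1=T, B1=F, B2=F, B3=T, B3=F, B4=F
test 3 (p=2, x=10) hits B1=T, B1=F, B2=F, B3=T, B3=F, B4=F
test 4 (p=5, x=12) hits B1=T, B1=F, B2=F, B3=T, B3=F, B4=T
test 5 (p=3, x=13) hits B1=T, B1=F, B2=F, B3=T, B3=F, B4=F
test 6 (p=0, x=13) hits B1=T, B1=F, B2=F, B3=T, B3=F, B4=F
test 7 (p=9, x=7) hits B1=T, B1=F, B2=T, B3=T, B3=F, B4=T
union over all inputs: B1=T, B1=F, B2=T, B2=F, B3=T, B3=F, B4=T, B4=F (8 outcomes)
checked all size-1 subsets: none covers 8 outcomes (max 6/8)
inputs {2, 7} (size 2) cover everything; no size-2 subset with a lexicographically smaller index list covers all 8

Answer: 2, 7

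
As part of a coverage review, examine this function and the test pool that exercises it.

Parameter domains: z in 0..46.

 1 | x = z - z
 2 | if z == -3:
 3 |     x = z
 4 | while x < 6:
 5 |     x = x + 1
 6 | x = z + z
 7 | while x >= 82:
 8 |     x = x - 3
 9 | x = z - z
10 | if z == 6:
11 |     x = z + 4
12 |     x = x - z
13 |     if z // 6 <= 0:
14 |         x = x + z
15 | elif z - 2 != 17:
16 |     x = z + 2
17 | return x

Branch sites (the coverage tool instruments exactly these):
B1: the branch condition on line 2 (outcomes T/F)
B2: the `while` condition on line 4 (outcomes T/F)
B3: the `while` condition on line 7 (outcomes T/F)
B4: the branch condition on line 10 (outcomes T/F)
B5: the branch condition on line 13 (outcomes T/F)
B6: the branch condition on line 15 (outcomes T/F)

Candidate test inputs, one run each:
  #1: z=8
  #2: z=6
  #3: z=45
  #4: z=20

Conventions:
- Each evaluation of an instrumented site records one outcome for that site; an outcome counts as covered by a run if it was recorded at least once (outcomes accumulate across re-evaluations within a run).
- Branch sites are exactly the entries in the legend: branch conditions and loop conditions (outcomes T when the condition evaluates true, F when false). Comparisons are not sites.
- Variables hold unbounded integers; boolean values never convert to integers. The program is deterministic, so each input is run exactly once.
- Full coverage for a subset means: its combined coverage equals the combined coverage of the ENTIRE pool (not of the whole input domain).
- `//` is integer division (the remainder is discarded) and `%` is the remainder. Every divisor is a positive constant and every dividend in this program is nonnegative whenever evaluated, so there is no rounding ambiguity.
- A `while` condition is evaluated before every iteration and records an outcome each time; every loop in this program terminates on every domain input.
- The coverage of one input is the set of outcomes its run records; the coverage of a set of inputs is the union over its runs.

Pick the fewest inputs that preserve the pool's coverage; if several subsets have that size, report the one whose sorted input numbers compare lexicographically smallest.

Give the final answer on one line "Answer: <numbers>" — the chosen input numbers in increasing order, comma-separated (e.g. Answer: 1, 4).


run #1 (z=8) records B1=F, B2=T, B2=F, B3=F, B4=F, B6=T
run #2 (z=6) records B1=F, B2=T, B2=F, B3=F, B4=T, B5=F
run #3 (z=45) records B1=F, B2=T, B2=F, B3=T, B3=F, B4=F, B6=T
run #4 (z=20) records B1=F, B2=T, B2=F, B3=F, B4=F, B6=T
union over all inputs: B1=F, B2=T, B2=F, B3=T, B3=F, B4=T, B4=F, B5=F, B6=T (9 outcomes)
no size-1 subset reaches all 9 outcomes (best union: 7/9)
the canonical winner is {2, 3}: size 2, full 9-outcome coverage, earliest index list among size-2 covers
Answer: 2, 3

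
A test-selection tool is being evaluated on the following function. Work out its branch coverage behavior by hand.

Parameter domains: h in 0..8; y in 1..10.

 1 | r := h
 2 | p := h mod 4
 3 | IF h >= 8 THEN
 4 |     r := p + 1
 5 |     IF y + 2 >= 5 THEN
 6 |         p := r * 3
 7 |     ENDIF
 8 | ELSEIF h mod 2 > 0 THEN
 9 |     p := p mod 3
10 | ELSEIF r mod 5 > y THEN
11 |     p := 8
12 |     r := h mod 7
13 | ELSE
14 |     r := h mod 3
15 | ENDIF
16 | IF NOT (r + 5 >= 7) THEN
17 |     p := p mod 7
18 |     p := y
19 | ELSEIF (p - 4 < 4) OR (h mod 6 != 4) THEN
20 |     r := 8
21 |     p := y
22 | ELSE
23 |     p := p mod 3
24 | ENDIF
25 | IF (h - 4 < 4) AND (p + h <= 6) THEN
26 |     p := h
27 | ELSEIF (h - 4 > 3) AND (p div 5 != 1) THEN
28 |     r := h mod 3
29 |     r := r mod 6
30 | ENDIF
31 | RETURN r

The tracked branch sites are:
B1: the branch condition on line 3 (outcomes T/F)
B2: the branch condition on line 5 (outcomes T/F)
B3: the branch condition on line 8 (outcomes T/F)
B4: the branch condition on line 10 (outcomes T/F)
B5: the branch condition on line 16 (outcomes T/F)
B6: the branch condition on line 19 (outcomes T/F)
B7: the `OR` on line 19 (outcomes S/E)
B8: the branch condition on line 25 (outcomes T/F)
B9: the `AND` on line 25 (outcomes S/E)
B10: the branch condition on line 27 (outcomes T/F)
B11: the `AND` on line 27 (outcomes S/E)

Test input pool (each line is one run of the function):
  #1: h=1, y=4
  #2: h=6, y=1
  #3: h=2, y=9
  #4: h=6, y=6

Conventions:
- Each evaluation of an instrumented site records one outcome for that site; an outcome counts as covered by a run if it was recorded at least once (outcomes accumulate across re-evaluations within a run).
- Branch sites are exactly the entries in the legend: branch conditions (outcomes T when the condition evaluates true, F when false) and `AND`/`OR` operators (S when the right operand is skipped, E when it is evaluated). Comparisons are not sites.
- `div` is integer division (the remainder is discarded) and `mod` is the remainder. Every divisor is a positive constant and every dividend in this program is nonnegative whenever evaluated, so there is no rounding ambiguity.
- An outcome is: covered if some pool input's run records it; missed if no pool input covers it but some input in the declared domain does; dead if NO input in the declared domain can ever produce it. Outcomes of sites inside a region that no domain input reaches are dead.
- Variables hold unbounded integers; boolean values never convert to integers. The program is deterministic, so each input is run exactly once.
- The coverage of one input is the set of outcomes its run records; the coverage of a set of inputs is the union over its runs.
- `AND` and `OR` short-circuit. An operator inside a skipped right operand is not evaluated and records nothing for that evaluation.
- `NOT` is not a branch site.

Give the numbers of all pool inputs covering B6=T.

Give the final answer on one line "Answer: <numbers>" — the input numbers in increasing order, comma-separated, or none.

input #1 (h=1, y=4): misses B6=T
input #2 (h=6, y=1): misses B6=T
input #3 (h=2, y=9): covers B6=T
input #4 (h=6, y=6): misses B6=T

Answer: 3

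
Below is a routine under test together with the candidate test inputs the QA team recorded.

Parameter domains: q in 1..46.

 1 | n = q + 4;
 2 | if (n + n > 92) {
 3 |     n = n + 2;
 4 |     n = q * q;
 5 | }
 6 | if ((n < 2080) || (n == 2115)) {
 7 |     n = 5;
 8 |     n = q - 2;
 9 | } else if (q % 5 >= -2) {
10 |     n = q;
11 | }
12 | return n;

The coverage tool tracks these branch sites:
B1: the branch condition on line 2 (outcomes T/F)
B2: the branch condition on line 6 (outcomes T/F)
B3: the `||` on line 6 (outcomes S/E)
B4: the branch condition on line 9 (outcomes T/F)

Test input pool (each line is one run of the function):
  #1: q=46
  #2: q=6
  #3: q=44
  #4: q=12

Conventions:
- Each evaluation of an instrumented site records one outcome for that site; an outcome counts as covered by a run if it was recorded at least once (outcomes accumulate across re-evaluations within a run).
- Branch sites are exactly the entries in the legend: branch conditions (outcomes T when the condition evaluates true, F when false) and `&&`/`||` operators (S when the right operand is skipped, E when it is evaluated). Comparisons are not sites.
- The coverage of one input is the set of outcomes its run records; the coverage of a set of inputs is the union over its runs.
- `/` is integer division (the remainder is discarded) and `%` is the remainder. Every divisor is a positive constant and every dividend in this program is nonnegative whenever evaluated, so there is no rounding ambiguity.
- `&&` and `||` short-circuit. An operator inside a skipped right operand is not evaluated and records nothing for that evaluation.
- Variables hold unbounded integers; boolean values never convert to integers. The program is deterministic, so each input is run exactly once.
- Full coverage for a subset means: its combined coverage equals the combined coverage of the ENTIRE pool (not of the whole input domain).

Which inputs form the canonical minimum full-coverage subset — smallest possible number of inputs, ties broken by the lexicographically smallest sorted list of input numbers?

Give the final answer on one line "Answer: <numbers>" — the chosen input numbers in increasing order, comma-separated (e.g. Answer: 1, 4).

test 1 (q=46) fires B1->T, B3->E, B2->F, B4->T; hits B1=T, B2=F, B3=E, B4=T
test 2 (q=6) fires B1->F, B3->S, B2->T; hits B1=F, B2=T, B3=S
test 3 (q=44) fires B1->T, B3->S, B2->T; hits B1=T, B2=T, B3=S
test 4 (q=12) fires B1->F, B3->S, B2->T; hits B1=F, B2=T, B3=S
the full pool covers 7 outcomes: B1=T, B1=F, B2=T, B2=F, B3=S, B3=E, B4=T
checked all size-1 subsets: none covers 7 outcomes (max 4/7)
size 2: inputs {1, 2} cover all 7 outcomes, and no lexicographically smaller subset of this size does

Answer: 1, 2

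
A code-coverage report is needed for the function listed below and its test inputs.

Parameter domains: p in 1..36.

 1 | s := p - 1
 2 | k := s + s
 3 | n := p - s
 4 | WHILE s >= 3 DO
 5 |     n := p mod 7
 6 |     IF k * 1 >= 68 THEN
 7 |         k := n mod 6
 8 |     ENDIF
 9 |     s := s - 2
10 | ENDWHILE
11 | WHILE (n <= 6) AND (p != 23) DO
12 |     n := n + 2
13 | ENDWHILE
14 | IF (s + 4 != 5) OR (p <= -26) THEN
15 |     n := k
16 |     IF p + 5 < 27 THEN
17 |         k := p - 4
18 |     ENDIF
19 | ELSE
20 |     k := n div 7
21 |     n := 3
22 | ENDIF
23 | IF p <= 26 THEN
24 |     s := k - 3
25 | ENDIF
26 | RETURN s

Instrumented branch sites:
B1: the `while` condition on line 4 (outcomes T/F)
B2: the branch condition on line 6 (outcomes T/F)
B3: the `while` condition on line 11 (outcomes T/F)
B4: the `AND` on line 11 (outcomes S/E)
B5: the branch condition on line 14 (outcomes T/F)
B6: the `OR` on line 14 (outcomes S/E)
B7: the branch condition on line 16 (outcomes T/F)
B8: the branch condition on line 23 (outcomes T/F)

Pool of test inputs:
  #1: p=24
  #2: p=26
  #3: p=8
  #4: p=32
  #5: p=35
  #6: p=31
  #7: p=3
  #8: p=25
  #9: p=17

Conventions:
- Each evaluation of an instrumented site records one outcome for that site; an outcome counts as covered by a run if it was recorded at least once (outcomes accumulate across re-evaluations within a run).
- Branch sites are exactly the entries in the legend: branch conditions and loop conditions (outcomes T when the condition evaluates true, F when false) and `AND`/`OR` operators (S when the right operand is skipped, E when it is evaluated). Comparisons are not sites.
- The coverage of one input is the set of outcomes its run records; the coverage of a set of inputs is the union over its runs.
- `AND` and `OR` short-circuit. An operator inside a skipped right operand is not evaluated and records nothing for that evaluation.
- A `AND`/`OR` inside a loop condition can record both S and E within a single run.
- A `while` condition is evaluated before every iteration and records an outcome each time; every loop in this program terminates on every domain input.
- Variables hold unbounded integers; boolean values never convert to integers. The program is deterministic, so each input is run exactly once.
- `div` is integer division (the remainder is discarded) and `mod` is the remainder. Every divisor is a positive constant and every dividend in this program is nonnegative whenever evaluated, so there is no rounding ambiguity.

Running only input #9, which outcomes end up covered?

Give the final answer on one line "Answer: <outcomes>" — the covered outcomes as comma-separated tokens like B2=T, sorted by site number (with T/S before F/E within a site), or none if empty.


Simulating input #9 (p=17) step by step:
  B1->T, B2->F, B1->T, B2->F, B1->T, B2->F, B1->T, B2->F, B1->T, B2->F
  B1->T, B2->F, B1->T, B2->F, B1->F, B4->E, B3->T, B4->E, B3->T, B4->S
  B3->F, B6->S, B5->T, B7->T, B8->T
deduplicating events, the covered set is: B1=T, B1=F, B2=F, B3=T, B3=F, B4=S, B4=E, B5=T, B6=S, B7=T, B8=T
Answer: B1=T, B1=F, B2=F, B3=T, B3=F, B4=S, B4=E, B5=T, B6=S, B7=T, B8=T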